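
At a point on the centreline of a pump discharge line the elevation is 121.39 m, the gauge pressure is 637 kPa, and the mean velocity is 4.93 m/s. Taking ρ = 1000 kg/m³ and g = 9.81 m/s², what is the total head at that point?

h ≈ 187.56 m

Pressure head ψ = P/(ρg) = 637×1000 / (1000 × 9.81) = 64.93 m.
Velocity head = v²/(2g) = 4.93² / (2 × 9.81) = 1.239 m.
h = z + ψ + v²/(2g) = 121.39 + 64.93 + 1.239 = 187.56 m.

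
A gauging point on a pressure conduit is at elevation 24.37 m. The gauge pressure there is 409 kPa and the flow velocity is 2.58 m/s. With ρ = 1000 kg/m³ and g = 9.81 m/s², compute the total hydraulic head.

h ≈ 66.40 m

Pressure head ψ = P/(ρg) = 409×1000 / (1000 × 9.81) = 41.69 m.
Velocity head = v²/(2g) = 2.58² / (2 × 9.81) = 0.339 m.
h = z + ψ + v²/(2g) = 24.37 + 41.69 + 0.339 = 66.40 m.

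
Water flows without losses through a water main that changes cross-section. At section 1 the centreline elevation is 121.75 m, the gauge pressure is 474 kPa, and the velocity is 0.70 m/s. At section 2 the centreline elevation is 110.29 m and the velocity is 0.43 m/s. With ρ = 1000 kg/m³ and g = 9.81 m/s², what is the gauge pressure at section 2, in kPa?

P₂ ≈ 587 kPa

Pressure head at 1: ψ₁ = P₁/(ρg) = 474×1000 / (1000 × 9.81) = 48.32 m.
Velocity heads: v₁²/2g = 0.70²/19.62 = 0.025 m; v₂²/2g = 0.43²/19.62 = 0.009 m.
Total head H = z₁ + ψ₁ + v₁²/2g = 121.75 + 48.32 + 0.025 = 170.09 m.
ψ₂ = H − z₂ − v₂²/2g = 170.09 − 110.29 − 0.009 = 59.79 m.
P₂ = ρgψ₂ = 1000 × 9.81 × 59.79 ≈ 587 kPa.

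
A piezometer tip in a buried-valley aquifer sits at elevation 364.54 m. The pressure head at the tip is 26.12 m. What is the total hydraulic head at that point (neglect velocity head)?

h ≈ 390.66 m

h = z + ψ = 364.54 + 26.12 = 390.66 m.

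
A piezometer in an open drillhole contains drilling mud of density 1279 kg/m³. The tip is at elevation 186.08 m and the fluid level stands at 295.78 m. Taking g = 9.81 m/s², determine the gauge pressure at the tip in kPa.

Pressure head ψ = h − z = 295.78 − 186.08 = 109.70 m.
P = ρgψ = 1279 × 9.81 × 109.70 = 1376405 Pa ≈ 1380 kPa.

P ≈ 1380 kPa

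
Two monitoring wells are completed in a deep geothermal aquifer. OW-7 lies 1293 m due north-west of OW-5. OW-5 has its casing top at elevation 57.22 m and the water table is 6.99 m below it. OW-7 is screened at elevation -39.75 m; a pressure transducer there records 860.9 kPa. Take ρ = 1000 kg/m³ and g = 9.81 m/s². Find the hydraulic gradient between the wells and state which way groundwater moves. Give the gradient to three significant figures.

Total head at OW-5: h = 57.22 − 6.99 = 50.23 m.
Pressure head at OW-7: ψ = P/(ρg) = 860.9×1000 / (1000 × 9.81) = 87.76 m.
Total head at OW-7: h = z + ψ = -39.75 + 87.76 = 48.01 m.
Head difference: h(OW-5) − h(OW-7) = 50.23 − 48.01 = 2.22 m.
Hydraulic gradient: i = |Δh| / L = 2.22 / 1293 = 0.00172.
Flow is from higher to lower head: from OW-5 toward OW-7, i.e. toward the north-west.

i ≈ 0.00172; groundwater flows toward the north-west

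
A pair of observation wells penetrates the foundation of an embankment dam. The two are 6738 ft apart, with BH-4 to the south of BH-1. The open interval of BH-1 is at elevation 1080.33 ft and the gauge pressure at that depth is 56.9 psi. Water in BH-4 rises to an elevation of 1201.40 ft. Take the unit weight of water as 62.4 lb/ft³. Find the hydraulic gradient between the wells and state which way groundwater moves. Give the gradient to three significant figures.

i ≈ 0.00152; groundwater flows toward the south

Pressure head at BH-1: ψ = 144·P/γ = 144 × 56.9 / 62.4 = 131.31 ft.
Total head at BH-1: h = z + ψ = 1080.33 + 131.31 = 1211.64 ft.
Total head at BH-4: h = 1201.40 ft (water level in the piezometer is the total head).
Head difference: h(BH-1) − h(BH-4) = 1211.64 − 1201.40 = 10.24 ft.
Hydraulic gradient: i = |Δh| / L = 10.24 / 6738 = 0.00152.
Flow is from higher to lower head: from BH-1 toward BH-4, i.e. toward the south.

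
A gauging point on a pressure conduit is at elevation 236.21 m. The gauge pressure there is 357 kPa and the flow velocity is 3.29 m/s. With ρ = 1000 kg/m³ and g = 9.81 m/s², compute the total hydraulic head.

h ≈ 273.15 m

Pressure head ψ = P/(ρg) = 357×1000 / (1000 × 9.81) = 36.39 m.
Velocity head = v²/(2g) = 3.29² / (2 × 9.81) = 0.552 m.
h = z + ψ + v²/(2g) = 236.21 + 36.39 + 0.552 = 273.15 m.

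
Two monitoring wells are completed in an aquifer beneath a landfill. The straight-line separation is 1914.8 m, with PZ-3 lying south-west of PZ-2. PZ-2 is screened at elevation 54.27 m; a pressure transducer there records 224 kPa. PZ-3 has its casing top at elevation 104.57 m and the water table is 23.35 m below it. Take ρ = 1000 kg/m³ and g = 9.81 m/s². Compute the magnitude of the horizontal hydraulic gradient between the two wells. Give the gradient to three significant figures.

i ≈ 0.00215

Pressure head at PZ-2: ψ = P/(ρg) = 224×1000 / (1000 × 9.81) = 22.83 m.
Total head at PZ-2: h = z + ψ = 54.27 + 22.83 = 77.10 m.
Total head at PZ-3: h = 104.57 − 23.35 = 81.22 m.
Head difference: h(PZ-2) − h(PZ-3) = 77.10 − 81.22 = -4.12 m.
Hydraulic gradient: i = |Δh| / L = 4.12 / 1914.8 = 0.00215.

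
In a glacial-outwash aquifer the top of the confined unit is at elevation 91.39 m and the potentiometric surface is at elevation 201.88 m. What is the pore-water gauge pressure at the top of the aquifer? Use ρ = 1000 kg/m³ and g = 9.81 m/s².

P ≈ 1080 kPa

Pressure head at the aquifer top: ψ = h − z = 201.88 − 91.39 = 110.49 m.
P = ρgψ = 1000 × 9.81 × 110.49 = 1083907 Pa ≈ 1080 kPa.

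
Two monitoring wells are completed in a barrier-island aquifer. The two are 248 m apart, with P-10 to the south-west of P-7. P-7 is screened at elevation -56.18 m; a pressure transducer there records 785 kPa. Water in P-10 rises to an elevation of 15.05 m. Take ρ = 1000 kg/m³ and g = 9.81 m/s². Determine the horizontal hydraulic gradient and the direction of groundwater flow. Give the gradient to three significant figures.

i ≈ 0.0354; groundwater flows toward the south-west

Pressure head at P-7: ψ = P/(ρg) = 785×1000 / (1000 × 9.81) = 80.02 m.
Total head at P-7: h = z + ψ = -56.18 + 80.02 = 23.84 m.
Total head at P-10: h = 15.05 m (water level in the piezometer is the total head).
Head difference: h(P-7) − h(P-10) = 23.84 − 15.05 = 8.79 m.
Hydraulic gradient: i = |Δh| / L = 8.79 / 248 = 0.0354.
Flow is from higher to lower head: from P-7 toward P-10, i.e. toward the south-west.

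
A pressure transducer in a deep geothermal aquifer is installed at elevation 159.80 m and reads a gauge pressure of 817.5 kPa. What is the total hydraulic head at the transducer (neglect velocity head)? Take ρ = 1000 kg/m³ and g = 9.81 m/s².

h ≈ 243.13 m

ψ = P/(ρg) = 817.5×1000 / (1000 × 9.81) = 83.33 m.
h = z + ψ = 159.80 + 83.33 = 243.13 m.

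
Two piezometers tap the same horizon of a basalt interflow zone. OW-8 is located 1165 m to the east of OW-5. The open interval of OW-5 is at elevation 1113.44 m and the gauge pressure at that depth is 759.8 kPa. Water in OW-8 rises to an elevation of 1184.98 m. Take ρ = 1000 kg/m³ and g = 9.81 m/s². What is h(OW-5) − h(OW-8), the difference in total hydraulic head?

Pressure head at OW-5: ψ = P/(ρg) = 759.8×1000 / (1000 × 9.81) = 77.45 m.
Total head at OW-5: h = z + ψ = 1113.44 + 77.45 = 1190.89 m.
Total head at OW-8: h = 1184.98 m (water level in the piezometer is the total head).
Head difference: h(OW-5) − h(OW-8) = 1190.89 − 1184.98 = 5.91 m.

Δh ≈ 5.91 m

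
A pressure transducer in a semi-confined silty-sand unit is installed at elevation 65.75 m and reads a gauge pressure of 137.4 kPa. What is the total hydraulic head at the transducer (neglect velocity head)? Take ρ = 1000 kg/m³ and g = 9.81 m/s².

ψ = P/(ρg) = 137.4×1000 / (1000 × 9.81) = 14.01 m.
h = z + ψ = 65.75 + 14.01 = 79.76 m.

h ≈ 79.76 m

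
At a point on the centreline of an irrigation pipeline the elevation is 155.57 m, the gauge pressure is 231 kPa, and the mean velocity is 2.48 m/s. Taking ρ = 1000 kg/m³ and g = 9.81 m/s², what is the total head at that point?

h ≈ 179.43 m

Pressure head ψ = P/(ρg) = 231×1000 / (1000 × 9.81) = 23.55 m.
Velocity head = v²/(2g) = 2.48² / (2 × 9.81) = 0.313 m.
h = z + ψ + v²/(2g) = 155.57 + 23.55 + 0.313 = 179.43 m.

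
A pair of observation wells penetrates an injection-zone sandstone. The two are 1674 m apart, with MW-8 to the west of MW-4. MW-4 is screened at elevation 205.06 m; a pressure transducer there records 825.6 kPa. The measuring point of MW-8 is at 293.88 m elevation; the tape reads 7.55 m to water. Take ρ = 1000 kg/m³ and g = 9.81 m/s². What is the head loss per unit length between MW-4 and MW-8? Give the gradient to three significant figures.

Pressure head at MW-4: ψ = P/(ρg) = 825.6×1000 / (1000 × 9.81) = 84.16 m.
Total head at MW-4: h = z + ψ = 205.06 + 84.16 = 289.22 m.
Total head at MW-8: h = 293.88 − 7.55 = 286.33 m.
Head difference: h(MW-4) − h(MW-8) = 289.22 − 286.33 = 2.89 m.
Hydraulic gradient: i = |Δh| / L = 2.89 / 1674 = 0.00173.

i ≈ 0.00173 m/m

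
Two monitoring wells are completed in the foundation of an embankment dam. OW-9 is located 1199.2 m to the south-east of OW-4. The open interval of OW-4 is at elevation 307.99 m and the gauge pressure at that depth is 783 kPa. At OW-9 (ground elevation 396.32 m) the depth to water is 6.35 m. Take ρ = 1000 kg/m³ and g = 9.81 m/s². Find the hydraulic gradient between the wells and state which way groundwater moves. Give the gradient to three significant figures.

Pressure head at OW-4: ψ = P/(ρg) = 783×1000 / (1000 × 9.81) = 79.82 m.
Total head at OW-4: h = z + ψ = 307.99 + 79.82 = 387.81 m.
Total head at OW-9: h = 396.32 − 6.35 = 389.97 m.
Head difference: h(OW-4) − h(OW-9) = 387.81 − 389.97 = -2.16 m.
Hydraulic gradient: i = |Δh| / L = 2.16 / 1199.2 = 0.00180.
Flow is from higher to lower head: from OW-9 toward OW-4, i.e. toward the north-west.

i ≈ 0.00180; groundwater flows toward the north-west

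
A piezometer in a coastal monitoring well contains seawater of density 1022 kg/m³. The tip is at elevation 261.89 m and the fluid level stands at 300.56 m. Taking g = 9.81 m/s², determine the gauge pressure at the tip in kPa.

P ≈ 388 kPa

Pressure head ψ = h − z = 300.56 − 261.89 = 38.67 m.
P = ρgψ = 1022 × 9.81 × 38.67 = 387698 Pa ≈ 388 kPa.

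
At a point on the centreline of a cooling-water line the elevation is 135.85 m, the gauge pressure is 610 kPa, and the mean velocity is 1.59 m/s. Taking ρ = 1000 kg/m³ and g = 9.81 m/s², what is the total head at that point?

h ≈ 198.16 m

Pressure head ψ = P/(ρg) = 610×1000 / (1000 × 9.81) = 62.18 m.
Velocity head = v²/(2g) = 1.59² / (2 × 9.81) = 0.129 m.
h = z + ψ + v²/(2g) = 135.85 + 62.18 + 0.129 = 198.16 m.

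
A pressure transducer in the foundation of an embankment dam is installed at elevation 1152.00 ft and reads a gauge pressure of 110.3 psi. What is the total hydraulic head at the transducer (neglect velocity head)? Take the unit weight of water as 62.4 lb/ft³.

h ≈ 1406.54 ft

ψ = 144·P/γ = 144 × 110.3 / 62.4 = 254.54 ft.
h = z + ψ = 1152.00 + 254.54 = 1406.54 ft.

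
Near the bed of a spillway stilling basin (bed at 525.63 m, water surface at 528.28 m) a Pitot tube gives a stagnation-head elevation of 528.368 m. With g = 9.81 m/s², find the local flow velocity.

v ≈ 1.31 m/s

Near the bed, under hydrostatic conditions, the piezometric head (z + ψ) equals the free-surface elevation, 528.28 m.
Velocity head = total − piezometric = 528.368 − 528.28 = 0.088 m.
v = √(2g·h_v) = √(2 × 9.81 × 0.088) = 1.31 m/s.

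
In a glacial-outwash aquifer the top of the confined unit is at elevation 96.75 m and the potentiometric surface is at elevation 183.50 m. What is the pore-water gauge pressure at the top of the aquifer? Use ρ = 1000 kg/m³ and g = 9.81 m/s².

P ≈ 851 kPa

Pressure head at the aquifer top: ψ = h − z = 183.50 − 96.75 = 86.75 m.
P = ρgψ = 1000 × 9.81 × 86.75 = 851018 Pa ≈ 851 kPa.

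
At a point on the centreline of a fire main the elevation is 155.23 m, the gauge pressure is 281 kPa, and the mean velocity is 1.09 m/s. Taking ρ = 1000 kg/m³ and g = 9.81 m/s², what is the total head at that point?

h ≈ 183.93 m

Pressure head ψ = P/(ρg) = 281×1000 / (1000 × 9.81) = 28.64 m.
Velocity head = v²/(2g) = 1.09² / (2 × 9.81) = 0.061 m.
h = z + ψ + v²/(2g) = 155.23 + 28.64 + 0.061 = 183.93 m.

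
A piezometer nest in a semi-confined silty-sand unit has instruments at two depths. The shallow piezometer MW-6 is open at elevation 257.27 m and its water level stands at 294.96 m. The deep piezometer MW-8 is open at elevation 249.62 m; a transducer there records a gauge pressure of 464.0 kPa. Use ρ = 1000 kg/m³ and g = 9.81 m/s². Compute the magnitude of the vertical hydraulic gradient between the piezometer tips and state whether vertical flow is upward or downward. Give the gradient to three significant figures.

|i_v| ≈ 0.256; vertical flow is upward

Total head at MW-6: h = 294.96 m (water level in the standpipe).
Pressure head at MW-8: ψ = P/(ρg) = 464.0×1000 / (1000 × 9.81) = 47.30 m.
Total head at MW-8: h = z + ψ = 249.62 + 47.30 = 296.92 m.
Δh = h(MW-6) − h(MW-8) = 294.96 − 296.92 = -1.96 m.
Vertical separation Δz = 257.27 − 249.62 = 7.65 m.
|i_v| = |Δh| / Δz = 1.96 / 7.65 = 0.256.
Head is higher in the deep piezometer, so vertical flow is upward (discharge condition).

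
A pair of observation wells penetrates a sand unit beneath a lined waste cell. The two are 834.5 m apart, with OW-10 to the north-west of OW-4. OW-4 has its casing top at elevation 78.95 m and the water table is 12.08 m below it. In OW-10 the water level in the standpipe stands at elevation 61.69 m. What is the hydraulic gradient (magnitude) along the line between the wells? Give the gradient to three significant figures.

i ≈ 0.00621

Total head at OW-4: h = 78.95 − 12.08 = 66.87 m.
Total head at OW-10: h = 61.69 m (water level in the piezometer is the total head).
Head difference: h(OW-4) − h(OW-10) = 66.87 − 61.69 = 5.18 m.
Hydraulic gradient: i = |Δh| / L = 5.18 / 834.5 = 0.00621.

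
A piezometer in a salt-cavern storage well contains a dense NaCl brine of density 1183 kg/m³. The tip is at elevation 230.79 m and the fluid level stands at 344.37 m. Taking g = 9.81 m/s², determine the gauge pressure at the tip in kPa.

P ≈ 1320 kPa

Pressure head ψ = h − z = 344.37 − 230.79 = 113.58 m.
P = ρgψ = 1183 × 9.81 × 113.58 = 1318122 Pa ≈ 1320 kPa.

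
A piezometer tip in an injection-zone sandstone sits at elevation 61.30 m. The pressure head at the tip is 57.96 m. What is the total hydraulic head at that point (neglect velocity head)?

h ≈ 119.26 m

h = z + ψ = 61.30 + 57.96 = 119.26 m.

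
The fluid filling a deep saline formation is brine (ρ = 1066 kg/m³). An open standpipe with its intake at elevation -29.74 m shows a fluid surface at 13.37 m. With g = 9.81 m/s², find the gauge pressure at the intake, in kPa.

P ≈ 451 kPa

Pressure head ψ = h − z = 13.37 − (-29.74) = 43.11 m.
P = ρgψ = 1066 × 9.81 × 43.11 = 450821 Pa ≈ 451 kPa.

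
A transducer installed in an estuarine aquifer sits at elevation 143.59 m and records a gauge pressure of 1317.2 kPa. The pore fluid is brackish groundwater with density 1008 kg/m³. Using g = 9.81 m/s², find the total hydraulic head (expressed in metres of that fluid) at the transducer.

h ≈ 276.80 m

ψ = P/(ρg) = 1317.2×1000 / (1008 × 9.81) = 133.21 m.
h = z + ψ = 143.59 + 133.21 = 276.80 m.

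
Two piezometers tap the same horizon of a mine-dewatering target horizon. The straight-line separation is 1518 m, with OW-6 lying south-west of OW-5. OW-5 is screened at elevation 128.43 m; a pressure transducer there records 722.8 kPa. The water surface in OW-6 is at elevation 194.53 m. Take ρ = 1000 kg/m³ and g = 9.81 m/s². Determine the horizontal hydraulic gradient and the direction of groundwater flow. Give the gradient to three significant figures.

i ≈ 0.00499; groundwater flows toward the south-west

Pressure head at OW-5: ψ = P/(ρg) = 722.8×1000 / (1000 × 9.81) = 73.68 m.
Total head at OW-5: h = z + ψ = 128.43 + 73.68 = 202.11 m.
Total head at OW-6: h = 194.53 m (water level in the piezometer is the total head).
Head difference: h(OW-5) − h(OW-6) = 202.11 − 194.53 = 7.58 m.
Hydraulic gradient: i = |Δh| / L = 7.58 / 1518 = 0.00499.
Flow is from higher to lower head: from OW-5 toward OW-6, i.e. toward the south-west.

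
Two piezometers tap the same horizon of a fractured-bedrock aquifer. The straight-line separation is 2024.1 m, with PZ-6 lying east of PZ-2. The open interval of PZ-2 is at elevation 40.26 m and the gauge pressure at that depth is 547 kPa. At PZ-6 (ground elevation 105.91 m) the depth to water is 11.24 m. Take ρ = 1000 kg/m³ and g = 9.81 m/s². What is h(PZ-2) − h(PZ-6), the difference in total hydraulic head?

Pressure head at PZ-2: ψ = P/(ρg) = 547×1000 / (1000 × 9.81) = 55.76 m.
Total head at PZ-2: h = z + ψ = 40.26 + 55.76 = 96.02 m.
Total head at PZ-6: h = 105.91 − 11.24 = 94.67 m.
Head difference: h(PZ-2) − h(PZ-6) = 96.02 − 94.67 = 1.35 m.

Δh ≈ 1.35 m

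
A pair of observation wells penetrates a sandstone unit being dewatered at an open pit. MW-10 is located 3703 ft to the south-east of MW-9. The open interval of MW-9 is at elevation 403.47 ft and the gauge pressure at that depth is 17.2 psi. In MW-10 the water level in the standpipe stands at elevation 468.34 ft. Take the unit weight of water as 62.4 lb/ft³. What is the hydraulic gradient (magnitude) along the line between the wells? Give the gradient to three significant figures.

i ≈ 0.00680

Pressure head at MW-9: ψ = 144·P/γ = 144 × 17.2 / 62.4 = 39.69 ft.
Total head at MW-9: h = z + ψ = 403.47 + 39.69 = 443.16 ft.
Total head at MW-10: h = 468.34 ft (water level in the piezometer is the total head).
Head difference: h(MW-9) − h(MW-10) = 443.16 − 468.34 = -25.18 ft.
Hydraulic gradient: i = |Δh| / L = 25.18 / 3703 = 0.00680.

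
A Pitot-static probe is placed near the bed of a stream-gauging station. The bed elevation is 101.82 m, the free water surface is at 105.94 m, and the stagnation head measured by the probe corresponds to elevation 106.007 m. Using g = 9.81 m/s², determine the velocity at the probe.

Near the bed, under hydrostatic conditions, the piezometric head (z + ψ) equals the free-surface elevation, 105.94 m.
Velocity head = total − piezometric = 106.007 − 105.94 = 0.067 m.
v = √(2g·h_v) = √(2 × 9.81 × 0.067) = 1.15 m/s.

v ≈ 1.15 m/s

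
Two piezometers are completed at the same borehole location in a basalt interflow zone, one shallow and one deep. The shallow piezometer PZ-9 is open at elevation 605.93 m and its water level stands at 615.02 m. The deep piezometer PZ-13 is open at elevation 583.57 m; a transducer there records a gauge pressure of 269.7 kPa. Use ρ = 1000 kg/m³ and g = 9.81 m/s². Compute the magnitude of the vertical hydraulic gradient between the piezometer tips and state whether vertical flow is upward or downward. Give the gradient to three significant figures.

Total head at PZ-9: h = 615.02 m (water level in the standpipe).
Pressure head at PZ-13: ψ = P/(ρg) = 269.7×1000 / (1000 × 9.81) = 27.49 m.
Total head at PZ-13: h = z + ψ = 583.57 + 27.49 = 611.06 m.
Δh = h(PZ-9) − h(PZ-13) = 615.02 − 611.06 = 3.96 m.
Vertical separation Δz = 605.93 − 583.57 = 22.36 m.
|i_v| = |Δh| / Δz = 3.96 / 22.36 = 0.177.
Head is higher in the shallow piezometer, so vertical flow is downward (recharge condition).

|i_v| ≈ 0.177; vertical flow is downward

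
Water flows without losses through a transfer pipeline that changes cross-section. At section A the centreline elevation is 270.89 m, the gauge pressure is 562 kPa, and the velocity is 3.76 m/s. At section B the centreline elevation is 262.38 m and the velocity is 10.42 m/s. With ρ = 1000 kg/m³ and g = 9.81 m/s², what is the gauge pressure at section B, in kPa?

Pressure head at A: ψ₁ = P₁/(ρg) = 562×1000 / (1000 × 9.81) = 57.29 m.
Velocity heads: v₁²/2g = 3.76²/19.62 = 0.721 m; v₂²/2g = 10.42²/19.62 = 5.534 m.
Total head H = z₁ + ψ₁ + v₁²/2g = 270.89 + 57.29 + 0.721 = 328.90 m.
ψ₂ = H − z₂ − v₂²/2g = 328.90 − 262.38 − 5.534 = 60.99 m.
P₂ = ρgψ₂ = 1000 × 9.81 × 60.99 ≈ 598 kPa.

P₂ ≈ 598 kPa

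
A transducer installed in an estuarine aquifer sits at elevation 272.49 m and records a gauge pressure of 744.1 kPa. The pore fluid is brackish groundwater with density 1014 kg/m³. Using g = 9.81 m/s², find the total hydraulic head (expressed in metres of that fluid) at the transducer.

ψ = P/(ρg) = 744.1×1000 / (1014 × 9.81) = 74.80 m.
h = z + ψ = 272.49 + 74.80 = 347.29 m.

h ≈ 347.29 m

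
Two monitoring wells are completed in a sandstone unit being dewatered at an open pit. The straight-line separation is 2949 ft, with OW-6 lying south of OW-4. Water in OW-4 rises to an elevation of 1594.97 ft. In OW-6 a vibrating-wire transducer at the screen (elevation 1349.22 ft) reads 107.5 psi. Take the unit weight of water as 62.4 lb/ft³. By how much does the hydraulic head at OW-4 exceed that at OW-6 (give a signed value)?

Total head at OW-4: h = 1594.97 ft (water level in the piezometer is the total head).
Pressure head at OW-6: ψ = 144·P/γ = 144 × 107.5 / 62.4 = 248.08 ft.
Total head at OW-6: h = z + ψ = 1349.22 + 248.08 = 1597.30 ft.
Head difference: h(OW-4) − h(OW-6) = 1594.97 − 1597.30 = -2.33 ft.

Δh ≈ -2.33 ft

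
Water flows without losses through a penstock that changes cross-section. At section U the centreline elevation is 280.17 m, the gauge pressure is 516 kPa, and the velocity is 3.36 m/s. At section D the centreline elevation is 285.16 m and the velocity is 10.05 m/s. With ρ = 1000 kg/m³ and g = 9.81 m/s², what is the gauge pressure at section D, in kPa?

Pressure head at U: ψ₁ = P₁/(ρg) = 516×1000 / (1000 × 9.81) = 52.60 m.
Velocity heads: v₁²/2g = 3.36²/19.62 = 0.575 m; v₂²/2g = 10.05²/19.62 = 5.148 m.
Total head H = z₁ + ψ₁ + v₁²/2g = 280.17 + 52.60 + 0.575 = 333.35 m.
ψ₂ = H − z₂ − v₂²/2g = 333.35 − 285.16 − 5.148 = 43.04 m.
P₂ = ρgψ₂ = 1000 × 9.81 × 43.04 ≈ 422 kPa.

P₂ ≈ 422 kPa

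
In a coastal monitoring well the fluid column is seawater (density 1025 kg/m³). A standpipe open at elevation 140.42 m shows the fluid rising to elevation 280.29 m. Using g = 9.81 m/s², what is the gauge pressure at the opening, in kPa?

P ≈ 1410 kPa

Pressure head ψ = h − z = 280.29 − 140.42 = 139.87 m.
P = ρgψ = 1025 × 9.81 × 139.87 = 1406428 Pa ≈ 1410 kPa.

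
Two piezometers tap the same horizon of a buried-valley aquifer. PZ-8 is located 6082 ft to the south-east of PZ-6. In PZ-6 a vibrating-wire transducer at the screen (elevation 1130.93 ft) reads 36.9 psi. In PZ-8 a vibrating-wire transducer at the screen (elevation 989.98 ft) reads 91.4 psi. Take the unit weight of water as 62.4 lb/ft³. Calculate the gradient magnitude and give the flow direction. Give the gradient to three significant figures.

Pressure head at PZ-6: ψ = 144·P/γ = 144 × 36.9 / 62.4 = 85.15 ft.
Total head at PZ-6: h = z + ψ = 1130.93 + 85.15 = 1216.08 ft.
Pressure head at PZ-8: ψ = 144·P/γ = 144 × 91.4 / 62.4 = 210.92 ft.
Total head at PZ-8: h = z + ψ = 989.98 + 210.92 = 1200.90 ft.
Head difference: h(PZ-6) − h(PZ-8) = 1216.08 − 1200.90 = 15.18 ft.
Hydraulic gradient: i = |Δh| / L = 15.18 / 6082 = 0.00250.
Flow is from higher to lower head: from PZ-6 toward PZ-8, i.e. toward the south-east.

i ≈ 0.00250; groundwater flows toward the south-east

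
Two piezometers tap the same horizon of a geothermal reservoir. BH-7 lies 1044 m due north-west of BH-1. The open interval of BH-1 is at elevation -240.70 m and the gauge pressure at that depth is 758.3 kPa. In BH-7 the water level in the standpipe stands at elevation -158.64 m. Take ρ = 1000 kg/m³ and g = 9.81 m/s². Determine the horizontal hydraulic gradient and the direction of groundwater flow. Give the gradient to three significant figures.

Pressure head at BH-1: ψ = P/(ρg) = 758.3×1000 / (1000 × 9.81) = 77.30 m.
Total head at BH-1: h = z + ψ = -240.70 + 77.30 = -163.40 m.
Total head at BH-7: h = -158.64 m (water level in the piezometer is the total head).
Head difference: h(BH-1) − h(BH-7) = -163.40 − (-158.64) = -4.76 m.
Hydraulic gradient: i = |Δh| / L = 4.76 / 1044 = 0.00456.
Flow is from higher to lower head: from BH-7 toward BH-1, i.e. toward the south-east.

i ≈ 0.00456; groundwater flows toward the south-east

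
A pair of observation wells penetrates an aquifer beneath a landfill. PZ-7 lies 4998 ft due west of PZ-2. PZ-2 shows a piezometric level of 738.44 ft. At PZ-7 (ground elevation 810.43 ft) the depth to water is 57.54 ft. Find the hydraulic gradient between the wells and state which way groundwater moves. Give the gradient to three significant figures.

i ≈ 0.00289; groundwater flows toward the east

Total head at PZ-2: h = 738.44 ft (water level in the piezometer is the total head).
Total head at PZ-7: h = 810.43 − 57.54 = 752.89 ft.
Head difference: h(PZ-2) − h(PZ-7) = 738.44 − 752.89 = -14.45 ft.
Hydraulic gradient: i = |Δh| / L = 14.45 / 4998 = 0.00289.
Flow is from higher to lower head: from PZ-7 toward PZ-2, i.e. toward the east.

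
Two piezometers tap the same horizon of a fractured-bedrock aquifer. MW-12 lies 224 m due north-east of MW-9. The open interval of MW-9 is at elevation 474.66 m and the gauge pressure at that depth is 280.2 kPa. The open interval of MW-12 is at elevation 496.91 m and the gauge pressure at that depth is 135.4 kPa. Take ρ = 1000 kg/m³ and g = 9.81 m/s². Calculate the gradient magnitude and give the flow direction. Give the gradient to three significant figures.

i ≈ 0.0334; groundwater flows toward the south-west

Pressure head at MW-9: ψ = P/(ρg) = 280.2×1000 / (1000 × 9.81) = 28.56 m.
Total head at MW-9: h = z + ψ = 474.66 + 28.56 = 503.22 m.
Pressure head at MW-12: ψ = P/(ρg) = 135.4×1000 / (1000 × 9.81) = 13.80 m.
Total head at MW-12: h = z + ψ = 496.91 + 13.80 = 510.71 m.
Head difference: h(MW-9) − h(MW-12) = 503.22 − 510.71 = -7.49 m.
Hydraulic gradient: i = |Δh| / L = 7.49 / 224 = 0.0334.
Flow is from higher to lower head: from MW-12 toward MW-9, i.e. toward the south-west.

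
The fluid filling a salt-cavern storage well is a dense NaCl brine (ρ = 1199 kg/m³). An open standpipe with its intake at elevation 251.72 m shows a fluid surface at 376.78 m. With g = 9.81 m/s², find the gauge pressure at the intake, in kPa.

Pressure head ψ = h − z = 376.78 − 251.72 = 125.06 m.
P = ρgψ = 1199 × 9.81 × 125.06 = 1470979 Pa ≈ 1470 kPa.

P ≈ 1470 kPa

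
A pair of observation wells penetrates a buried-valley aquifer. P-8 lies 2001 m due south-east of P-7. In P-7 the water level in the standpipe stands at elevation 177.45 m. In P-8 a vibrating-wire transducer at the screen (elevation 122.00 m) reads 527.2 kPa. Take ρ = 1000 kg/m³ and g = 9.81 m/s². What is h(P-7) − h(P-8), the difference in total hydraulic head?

Total head at P-7: h = 177.45 m (water level in the piezometer is the total head).
Pressure head at P-8: ψ = P/(ρg) = 527.2×1000 / (1000 × 9.81) = 53.74 m.
Total head at P-8: h = z + ψ = 122.00 + 53.74 = 175.74 m.
Head difference: h(P-7) − h(P-8) = 177.45 − 175.74 = 1.71 m.

Δh ≈ 1.71 m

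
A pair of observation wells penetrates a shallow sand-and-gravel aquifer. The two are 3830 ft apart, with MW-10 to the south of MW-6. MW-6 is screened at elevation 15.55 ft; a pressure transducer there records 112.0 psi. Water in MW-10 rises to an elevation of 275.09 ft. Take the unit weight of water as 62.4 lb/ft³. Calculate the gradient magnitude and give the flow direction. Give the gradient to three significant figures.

i ≈ 0.000282; groundwater flows toward the north

Pressure head at MW-6: ψ = 144·P/γ = 144 × 112.0 / 62.4 = 258.46 ft.
Total head at MW-6: h = z + ψ = 15.55 + 258.46 = 274.01 ft.
Total head at MW-10: h = 275.09 ft (water level in the piezometer is the total head).
Head difference: h(MW-6) − h(MW-10) = 274.01 − 275.09 = -1.08 ft.
Hydraulic gradient: i = |Δh| / L = 1.08 / 3830 = 0.000282.
Flow is from higher to lower head: from MW-10 toward MW-6, i.e. toward the north.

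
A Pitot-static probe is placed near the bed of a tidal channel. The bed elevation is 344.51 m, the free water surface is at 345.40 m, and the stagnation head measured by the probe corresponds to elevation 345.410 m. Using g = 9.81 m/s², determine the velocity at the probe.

v ≈ 0.443 m/s

Near the bed, under hydrostatic conditions, the piezometric head (z + ψ) equals the free-surface elevation, 345.40 m.
Velocity head = total − piezometric = 345.410 − 345.40 = 0.010 m.
v = √(2g·h_v) = √(2 × 9.81 × 0.010) = 0.443 m/s.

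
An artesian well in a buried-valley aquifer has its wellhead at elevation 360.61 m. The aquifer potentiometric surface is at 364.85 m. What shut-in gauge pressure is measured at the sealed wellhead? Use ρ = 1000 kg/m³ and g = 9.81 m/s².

Head above the cap: Δh = 364.85 − 360.61 = 4.24 m.
P = ρgΔh = 1000 × 9.81 × 4.24 = 41594 Pa ≈ 41.6 kPa.

P ≈ 41.6 kPa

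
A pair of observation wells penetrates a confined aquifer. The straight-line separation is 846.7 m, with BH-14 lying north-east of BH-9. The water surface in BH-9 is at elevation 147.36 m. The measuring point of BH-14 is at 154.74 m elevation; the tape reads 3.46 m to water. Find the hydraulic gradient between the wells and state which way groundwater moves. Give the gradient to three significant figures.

Total head at BH-9: h = 147.36 m (water level in the piezometer is the total head).
Total head at BH-14: h = 154.74 − 3.46 = 151.28 m.
Head difference: h(BH-9) − h(BH-14) = 147.36 − 151.28 = -3.92 m.
Hydraulic gradient: i = |Δh| / L = 3.92 / 846.7 = 0.00463.
Flow is from higher to lower head: from BH-14 toward BH-9, i.e. toward the south-west.

i ≈ 0.00463; groundwater flows toward the south-west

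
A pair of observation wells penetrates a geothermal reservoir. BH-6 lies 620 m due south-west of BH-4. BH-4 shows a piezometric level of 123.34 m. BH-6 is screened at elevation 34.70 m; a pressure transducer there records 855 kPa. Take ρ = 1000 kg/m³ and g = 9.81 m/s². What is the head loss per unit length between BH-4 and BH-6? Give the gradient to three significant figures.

Total head at BH-4: h = 123.34 m (water level in the piezometer is the total head).
Pressure head at BH-6: ψ = P/(ρg) = 855×1000 / (1000 × 9.81) = 87.16 m.
Total head at BH-6: h = z + ψ = 34.70 + 87.16 = 121.86 m.
Head difference: h(BH-4) − h(BH-6) = 123.34 − 121.86 = 1.48 m.
Hydraulic gradient: i = |Δh| / L = 1.48 / 620 = 0.00239.

i ≈ 0.00239 m/m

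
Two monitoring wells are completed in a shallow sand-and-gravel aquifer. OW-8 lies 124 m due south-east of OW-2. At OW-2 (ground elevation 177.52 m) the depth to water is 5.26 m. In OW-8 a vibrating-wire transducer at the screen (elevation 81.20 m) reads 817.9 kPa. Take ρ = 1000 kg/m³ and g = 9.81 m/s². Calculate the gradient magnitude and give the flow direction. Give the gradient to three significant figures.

i ≈ 0.0620; groundwater flows toward the south-east

Total head at OW-2: h = 177.52 − 5.26 = 172.26 m.
Pressure head at OW-8: ψ = P/(ρg) = 817.9×1000 / (1000 × 9.81) = 83.37 m.
Total head at OW-8: h = z + ψ = 81.20 + 83.37 = 164.57 m.
Head difference: h(OW-2) − h(OW-8) = 172.26 − 164.57 = 7.69 m.
Hydraulic gradient: i = |Δh| / L = 7.69 / 124 = 0.0620.
Flow is from higher to lower head: from OW-2 toward OW-8, i.e. toward the south-east.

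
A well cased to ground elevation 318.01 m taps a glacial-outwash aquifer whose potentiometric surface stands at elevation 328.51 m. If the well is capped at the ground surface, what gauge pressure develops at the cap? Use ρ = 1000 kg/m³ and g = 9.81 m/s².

P ≈ 103 kPa

Head above the cap: Δh = 328.51 − 318.01 = 10.50 m.
P = ρgΔh = 1000 × 9.81 × 10.50 = 103005 Pa ≈ 103 kPa.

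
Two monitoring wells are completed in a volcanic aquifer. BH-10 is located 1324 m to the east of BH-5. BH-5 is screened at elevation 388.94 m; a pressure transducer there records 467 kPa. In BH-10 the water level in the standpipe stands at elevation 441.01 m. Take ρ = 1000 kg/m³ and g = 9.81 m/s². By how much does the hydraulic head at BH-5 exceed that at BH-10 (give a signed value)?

Pressure head at BH-5: ψ = P/(ρg) = 467×1000 / (1000 × 9.81) = 47.60 m.
Total head at BH-5: h = z + ψ = 388.94 + 47.60 = 436.54 m.
Total head at BH-10: h = 441.01 m (water level in the piezometer is the total head).
Head difference: h(BH-5) − h(BH-10) = 436.54 − 441.01 = -4.47 m.

Δh ≈ -4.47 m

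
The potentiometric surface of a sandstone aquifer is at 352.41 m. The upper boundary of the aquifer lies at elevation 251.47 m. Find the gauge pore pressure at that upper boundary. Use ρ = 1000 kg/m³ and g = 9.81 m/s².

P ≈ 990 kPa

Pressure head at the aquifer top: ψ = h − z = 352.41 − 251.47 = 100.94 m.
P = ρgψ = 1000 × 9.81 × 100.94 = 990221 Pa ≈ 990 kPa.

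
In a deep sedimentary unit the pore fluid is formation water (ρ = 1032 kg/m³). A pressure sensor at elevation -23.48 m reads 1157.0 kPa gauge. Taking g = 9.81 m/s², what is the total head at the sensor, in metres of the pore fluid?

h ≈ 90.80 m

ψ = P/(ρg) = 1157.0×1000 / (1032 × 9.81) = 114.28 m.
h = z + ψ = -23.48 + 114.28 = 90.80 m.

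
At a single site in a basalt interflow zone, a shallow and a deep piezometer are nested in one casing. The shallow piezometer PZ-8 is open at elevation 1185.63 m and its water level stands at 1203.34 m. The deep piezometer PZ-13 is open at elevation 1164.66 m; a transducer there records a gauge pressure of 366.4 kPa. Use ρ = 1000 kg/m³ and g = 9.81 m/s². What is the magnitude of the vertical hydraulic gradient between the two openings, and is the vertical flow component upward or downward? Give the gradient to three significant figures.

|i_v| ≈ 0.0634; vertical flow is downward

Total head at PZ-8: h = 1203.34 m (water level in the standpipe).
Pressure head at PZ-13: ψ = P/(ρg) = 366.4×1000 / (1000 × 9.81) = 37.35 m.
Total head at PZ-13: h = z + ψ = 1164.66 + 37.35 = 1202.01 m.
Δh = h(PZ-8) − h(PZ-13) = 1203.34 − 1202.01 = 1.33 m.
Vertical separation Δz = 1185.63 − 1164.66 = 20.97 m.
|i_v| = |Δh| / Δz = 1.33 / 20.97 = 0.0634.
Head is higher in the shallow piezometer, so vertical flow is downward (recharge condition).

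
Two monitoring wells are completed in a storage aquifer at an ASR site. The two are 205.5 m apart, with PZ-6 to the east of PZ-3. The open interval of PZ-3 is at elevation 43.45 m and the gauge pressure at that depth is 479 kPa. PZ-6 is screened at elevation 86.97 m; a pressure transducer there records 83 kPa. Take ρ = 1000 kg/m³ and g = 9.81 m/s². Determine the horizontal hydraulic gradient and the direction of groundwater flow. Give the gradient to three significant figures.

Pressure head at PZ-3: ψ = P/(ρg) = 479×1000 / (1000 × 9.81) = 48.83 m.
Total head at PZ-3: h = z + ψ = 43.45 + 48.83 = 92.28 m.
Pressure head at PZ-6: ψ = P/(ρg) = 83×1000 / (1000 × 9.81) = 8.46 m.
Total head at PZ-6: h = z + ψ = 86.97 + 8.46 = 95.43 m.
Head difference: h(PZ-3) − h(PZ-6) = 92.28 − 95.43 = -3.15 m.
Hydraulic gradient: i = |Δh| / L = 3.15 / 205.5 = 0.0153.
Flow is from higher to lower head: from PZ-6 toward PZ-3, i.e. toward the west.

i ≈ 0.0153; groundwater flows toward the west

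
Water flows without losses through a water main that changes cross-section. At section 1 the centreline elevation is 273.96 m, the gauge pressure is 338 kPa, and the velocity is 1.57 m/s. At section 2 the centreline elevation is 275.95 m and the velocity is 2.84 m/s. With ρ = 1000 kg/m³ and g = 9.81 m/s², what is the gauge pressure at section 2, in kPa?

P₂ ≈ 316 kPa

Pressure head at 1: ψ₁ = P₁/(ρg) = 338×1000 / (1000 × 9.81) = 34.45 m.
Velocity heads: v₁²/2g = 1.57²/19.62 = 0.126 m; v₂²/2g = 2.84²/19.62 = 0.411 m.
Total head H = z₁ + ψ₁ + v₁²/2g = 273.96 + 34.45 + 0.126 = 308.54 m.
ψ₂ = H − z₂ − v₂²/2g = 308.54 − 275.95 − 0.411 = 32.18 m.
P₂ = ρgψ₂ = 1000 × 9.81 × 32.18 ≈ 316 kPa.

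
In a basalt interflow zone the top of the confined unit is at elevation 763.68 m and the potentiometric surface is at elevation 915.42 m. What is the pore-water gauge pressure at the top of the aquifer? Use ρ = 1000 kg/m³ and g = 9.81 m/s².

P ≈ 1490 kPa

Pressure head at the aquifer top: ψ = h − z = 915.42 − 763.68 = 151.74 m.
P = ρgψ = 1000 × 9.81 × 151.74 = 1488569 Pa ≈ 1490 kPa.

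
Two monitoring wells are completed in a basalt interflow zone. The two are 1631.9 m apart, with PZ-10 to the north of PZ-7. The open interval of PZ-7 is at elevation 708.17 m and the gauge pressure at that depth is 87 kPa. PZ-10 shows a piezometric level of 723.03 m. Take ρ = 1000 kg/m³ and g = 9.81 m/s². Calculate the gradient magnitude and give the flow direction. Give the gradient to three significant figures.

i ≈ 0.00367; groundwater flows toward the south

Pressure head at PZ-7: ψ = P/(ρg) = 87×1000 / (1000 × 9.81) = 8.87 m.
Total head at PZ-7: h = z + ψ = 708.17 + 8.87 = 717.04 m.
Total head at PZ-10: h = 723.03 m (water level in the piezometer is the total head).
Head difference: h(PZ-7) − h(PZ-10) = 717.04 − 723.03 = -5.99 m.
Hydraulic gradient: i = |Δh| / L = 5.99 / 1631.9 = 0.00367.
Flow is from higher to lower head: from PZ-10 toward PZ-7, i.e. toward the south.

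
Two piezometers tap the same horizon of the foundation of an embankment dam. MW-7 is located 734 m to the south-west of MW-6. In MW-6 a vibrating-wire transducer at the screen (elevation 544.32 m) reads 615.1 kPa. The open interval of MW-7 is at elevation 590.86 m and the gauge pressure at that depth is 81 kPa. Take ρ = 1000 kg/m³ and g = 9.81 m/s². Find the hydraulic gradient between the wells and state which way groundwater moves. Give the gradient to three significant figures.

Pressure head at MW-6: ψ = P/(ρg) = 615.1×1000 / (1000 × 9.81) = 62.70 m.
Total head at MW-6: h = z + ψ = 544.32 + 62.70 = 607.02 m.
Pressure head at MW-7: ψ = P/(ρg) = 81×1000 / (1000 × 9.81) = 8.26 m.
Total head at MW-7: h = z + ψ = 590.86 + 8.26 = 599.12 m.
Head difference: h(MW-6) − h(MW-7) = 607.02 − 599.12 = 7.90 m.
Hydraulic gradient: i = |Δh| / L = 7.90 / 734 = 0.0108.
Flow is from higher to lower head: from MW-6 toward MW-7, i.e. toward the south-west.

i ≈ 0.0108; groundwater flows toward the south-west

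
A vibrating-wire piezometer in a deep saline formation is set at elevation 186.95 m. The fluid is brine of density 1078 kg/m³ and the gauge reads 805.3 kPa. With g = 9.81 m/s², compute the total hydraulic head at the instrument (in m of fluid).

h ≈ 263.10 m

ψ = P/(ρg) = 805.3×1000 / (1078 × 9.81) = 76.15 m.
h = z + ψ = 186.95 + 76.15 = 263.10 m.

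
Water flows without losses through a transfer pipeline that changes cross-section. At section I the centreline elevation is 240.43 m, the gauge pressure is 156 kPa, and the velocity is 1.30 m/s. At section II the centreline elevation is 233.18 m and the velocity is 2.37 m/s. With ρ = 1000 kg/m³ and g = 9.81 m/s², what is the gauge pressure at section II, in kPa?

Pressure head at I: ψ₁ = P₁/(ρg) = 156×1000 / (1000 × 9.81) = 15.90 m.
Velocity heads: v₁²/2g = 1.30²/19.62 = 0.086 m; v₂²/2g = 2.37²/19.62 = 0.286 m.
Total head H = z₁ + ψ₁ + v₁²/2g = 240.43 + 15.90 + 0.086 = 256.42 m.
ψ₂ = H − z₂ − v₂²/2g = 256.42 − 233.18 − 0.286 = 22.95 m.
P₂ = ρgψ₂ = 1000 × 9.81 × 22.95 ≈ 225 kPa.

P₂ ≈ 225 kPa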